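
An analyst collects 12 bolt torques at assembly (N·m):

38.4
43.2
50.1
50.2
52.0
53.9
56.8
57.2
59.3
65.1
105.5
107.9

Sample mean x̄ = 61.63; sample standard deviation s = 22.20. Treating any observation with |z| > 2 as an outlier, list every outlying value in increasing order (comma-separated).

Cutoffs at x̄ ± 2s: 61.63 ± 2·22.20 = [17.23, 106.03].
107.9: z = 2.08, |z| > 2 → outlier.
Every other value lies within [17.23, 106.03].

107.9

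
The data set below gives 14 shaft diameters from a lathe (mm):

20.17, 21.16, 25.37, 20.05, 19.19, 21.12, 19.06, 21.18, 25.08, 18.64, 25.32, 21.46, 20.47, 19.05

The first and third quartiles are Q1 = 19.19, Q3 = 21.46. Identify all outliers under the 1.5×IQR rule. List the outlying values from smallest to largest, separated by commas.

25.08, 25.32, 25.37

IQR = Q3 − Q1 = 21.46 − 19.19 = 2.27.
Lower fence = Q1 − 1.5·IQR = 19.19 − 3.405 = 15.785.
Upper fence = Q3 + 1.5·IQR = 21.46 + 3.405 = 24.865.
25.08 > 24.865 → outlier.
25.32 > 24.865 → outlier.
25.37 > 24.865 → outlier.
All remaining values lie within [15.785, 24.865].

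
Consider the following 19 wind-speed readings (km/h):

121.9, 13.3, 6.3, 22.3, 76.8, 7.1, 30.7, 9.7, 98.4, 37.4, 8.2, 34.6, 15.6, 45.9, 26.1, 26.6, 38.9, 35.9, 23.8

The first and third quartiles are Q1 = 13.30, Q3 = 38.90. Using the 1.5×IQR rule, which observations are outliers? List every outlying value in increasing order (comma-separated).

98.4, 121.9

IQR = Q3 − Q1 = 38.90 − 13.30 = 25.60.
Lower fence = Q1 − 1.5·IQR = 13.30 − 38.40 = -25.10.
Upper fence = Q3 + 1.5·IQR = 38.90 + 38.40 = 77.30.
98.4 > 77.30 → outlier.
121.9 > 77.30 → outlier.
All remaining values lie within [-25.10, 77.30].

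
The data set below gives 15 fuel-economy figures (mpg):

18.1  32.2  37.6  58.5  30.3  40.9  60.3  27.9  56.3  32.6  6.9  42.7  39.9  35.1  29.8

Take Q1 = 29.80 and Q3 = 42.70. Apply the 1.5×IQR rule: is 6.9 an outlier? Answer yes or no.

yes

IQR = Q3 − Q1 = 42.70 − 29.80 = 12.90.
Lower fence = Q1 − 1.5·IQR = 29.80 − 19.35 = 10.45.
Upper fence = Q3 + 1.5·IQR = 42.70 + 19.35 = 62.05.
6.9 lies below the lower fence.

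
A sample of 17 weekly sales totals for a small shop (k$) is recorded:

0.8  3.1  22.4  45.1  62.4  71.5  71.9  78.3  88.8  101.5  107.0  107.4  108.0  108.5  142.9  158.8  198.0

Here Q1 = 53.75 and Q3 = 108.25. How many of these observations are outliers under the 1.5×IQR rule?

IQR = 54.50; fences at 53.75 − 81.75 = -28.00 and 108.25 + 81.75 = 190.00.
Outside the cutoffs: 198.0.

1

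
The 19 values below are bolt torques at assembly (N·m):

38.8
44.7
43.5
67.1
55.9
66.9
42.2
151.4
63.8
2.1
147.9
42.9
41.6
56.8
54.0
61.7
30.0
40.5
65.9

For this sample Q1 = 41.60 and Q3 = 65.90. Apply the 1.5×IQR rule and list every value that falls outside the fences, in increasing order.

IQR = Q3 − Q1 = 65.90 − 41.60 = 24.30.
Lower fence = Q1 − 1.5·IQR = 41.60 − 36.45 = 5.15.
Upper fence = Q3 + 1.5·IQR = 65.90 + 36.45 = 102.35.
2.1 < 5.15 → outlier.
147.9 > 102.35 → outlier.
151.4 > 102.35 → outlier.
All remaining values lie within [5.15, 102.35].

2.1, 147.9, 151.4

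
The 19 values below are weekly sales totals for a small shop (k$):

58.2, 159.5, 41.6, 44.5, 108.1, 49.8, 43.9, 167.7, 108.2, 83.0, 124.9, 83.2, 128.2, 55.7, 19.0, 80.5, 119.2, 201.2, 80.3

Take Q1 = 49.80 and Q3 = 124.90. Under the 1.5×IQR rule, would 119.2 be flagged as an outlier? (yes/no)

IQR = Q3 − Q1 = 124.90 − 49.80 = 75.10.
Lower fence = Q1 − 1.5·IQR = 49.80 − 112.65 = -62.85.
Upper fence = Q3 + 1.5·IQR = 124.90 + 112.65 = 237.55.
119.2 lies within [-62.85, 237.55].

no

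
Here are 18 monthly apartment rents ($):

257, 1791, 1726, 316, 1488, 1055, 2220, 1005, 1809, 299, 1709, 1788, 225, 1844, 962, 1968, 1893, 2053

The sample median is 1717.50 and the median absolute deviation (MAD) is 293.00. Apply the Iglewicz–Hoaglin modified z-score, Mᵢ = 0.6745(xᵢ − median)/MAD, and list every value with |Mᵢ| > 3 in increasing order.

|Mᵢ| > 3 ⇔ |xᵢ − 1717.50| > 3·293.00/0.6745 = 1303.19.
So outliers lie outside [414.31, 3020.69].
225: M = -3.44 → outlier.
257: M = -3.36 → outlier.
299: M = -3.27 → outlier.
316: M = -3.23 → outlier.

225, 257, 299, 316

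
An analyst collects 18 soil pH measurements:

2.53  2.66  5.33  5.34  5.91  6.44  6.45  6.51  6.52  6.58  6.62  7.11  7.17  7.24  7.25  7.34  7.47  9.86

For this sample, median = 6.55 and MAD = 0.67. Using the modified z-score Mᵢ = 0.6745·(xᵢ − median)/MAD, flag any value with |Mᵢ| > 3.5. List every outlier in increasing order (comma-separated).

2.53, 2.66

|Mᵢ| > 3.5 ⇔ |xᵢ − 6.55| > 3.5·0.67/0.6745 = 3.48.
So outliers lie outside [3.07, 10.03].
2.53: M = -4.05 → outlier.
2.66: M = -3.92 → outlier.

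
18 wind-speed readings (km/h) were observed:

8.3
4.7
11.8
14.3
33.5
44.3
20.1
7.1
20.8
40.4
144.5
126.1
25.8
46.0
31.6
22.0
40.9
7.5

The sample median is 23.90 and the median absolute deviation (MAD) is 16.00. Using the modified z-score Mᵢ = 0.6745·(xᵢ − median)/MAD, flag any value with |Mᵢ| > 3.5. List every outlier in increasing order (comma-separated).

|Mᵢ| > 3.5 ⇔ |xᵢ − 23.90| > 3.5·16.00/0.6745 = 83.02.
So outliers lie outside [-59.12, 106.92].
126.1: M = 4.31 → outlier.
144.5: M = 5.08 → outlier.

126.1, 144.5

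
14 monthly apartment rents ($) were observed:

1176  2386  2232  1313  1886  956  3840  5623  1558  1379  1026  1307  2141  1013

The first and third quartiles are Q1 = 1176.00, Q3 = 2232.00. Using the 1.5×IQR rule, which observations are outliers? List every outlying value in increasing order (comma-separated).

3840, 5623

IQR = Q3 − Q1 = 2232.00 − 1176.00 = 1056.00.
Lower fence = Q1 − 1.5·IQR = 1176.00 − 1584.00 = -408.00.
Upper fence = Q3 + 1.5·IQR = 2232.00 + 1584.00 = 3816.00.
3840 > 3816.00 → outlier.
5623 > 3816.00 → outlier.
All remaining values lie within [-408.00, 3816.00].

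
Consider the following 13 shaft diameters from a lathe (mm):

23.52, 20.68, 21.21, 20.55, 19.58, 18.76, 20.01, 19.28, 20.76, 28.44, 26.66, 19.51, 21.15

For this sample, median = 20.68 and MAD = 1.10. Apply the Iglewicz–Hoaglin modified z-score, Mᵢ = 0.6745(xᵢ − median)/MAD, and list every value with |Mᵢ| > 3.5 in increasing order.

|Mᵢ| > 3.5 ⇔ |xᵢ − 20.68| > 3.5·1.10/0.6745 = 5.71.
So outliers lie outside [14.97, 26.39].
26.66: M = 3.67 → outlier.
28.44: M = 4.76 → outlier.

26.66, 28.44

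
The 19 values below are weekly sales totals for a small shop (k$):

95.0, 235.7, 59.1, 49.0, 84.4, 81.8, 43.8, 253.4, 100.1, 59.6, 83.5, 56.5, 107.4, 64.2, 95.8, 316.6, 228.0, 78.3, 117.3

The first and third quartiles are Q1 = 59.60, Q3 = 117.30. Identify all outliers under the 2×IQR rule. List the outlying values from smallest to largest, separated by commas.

IQR = Q3 − Q1 = 117.30 − 59.60 = 57.70.
Lower fence = Q1 − 2·IQR = 59.60 − 115.40 = -55.80.
Upper fence = Q3 + 2·IQR = 117.30 + 115.40 = 232.70.
235.7 > 232.70 → outlier.
253.4 > 232.70 → outlier.
316.6 > 232.70 → outlier.
All remaining values lie within [-55.80, 232.70].

235.7, 253.4, 316.6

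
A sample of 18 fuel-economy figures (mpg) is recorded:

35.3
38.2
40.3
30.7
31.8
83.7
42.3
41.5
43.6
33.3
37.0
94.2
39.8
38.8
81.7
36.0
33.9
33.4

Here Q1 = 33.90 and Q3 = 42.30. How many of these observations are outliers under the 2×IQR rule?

IQR = 8.40; fences at 33.90 − 16.80 = 17.10 and 42.30 + 16.80 = 59.10.
Outside the cutoffs: 81.7, 83.7, 94.2.

3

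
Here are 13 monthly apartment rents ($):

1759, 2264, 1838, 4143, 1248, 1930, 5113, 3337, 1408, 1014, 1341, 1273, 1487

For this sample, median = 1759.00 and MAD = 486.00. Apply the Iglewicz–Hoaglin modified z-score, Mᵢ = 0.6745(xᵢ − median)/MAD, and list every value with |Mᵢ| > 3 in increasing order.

|Mᵢ| > 3 ⇔ |xᵢ − 1759.00| > 3·486.00/0.6745 = 2161.60.
So outliers lie outside [-402.60, 3920.60].
4143: M = 3.31 → outlier.
5113: M = 4.65 → outlier.

4143, 5113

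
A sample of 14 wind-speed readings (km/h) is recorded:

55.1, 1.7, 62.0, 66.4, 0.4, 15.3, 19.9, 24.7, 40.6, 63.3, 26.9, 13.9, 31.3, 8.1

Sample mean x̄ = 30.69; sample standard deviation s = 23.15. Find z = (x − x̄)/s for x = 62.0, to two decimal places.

1.35

z = (62.0 − 30.69) / 23.15 = 1.35.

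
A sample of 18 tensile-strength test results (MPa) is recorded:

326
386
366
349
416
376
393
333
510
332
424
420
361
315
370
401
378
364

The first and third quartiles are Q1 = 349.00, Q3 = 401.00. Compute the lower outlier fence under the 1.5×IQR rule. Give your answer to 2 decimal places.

271.00

IQR = Q3 − Q1 = 401.00 − 349.00 = 52.00.
Lower fence = Q1 − 1.5·IQR = 349.00 − 78.00 = 271.00.
Upper fence = Q3 + 1.5·IQR = 401.00 + 78.00 = 479.00.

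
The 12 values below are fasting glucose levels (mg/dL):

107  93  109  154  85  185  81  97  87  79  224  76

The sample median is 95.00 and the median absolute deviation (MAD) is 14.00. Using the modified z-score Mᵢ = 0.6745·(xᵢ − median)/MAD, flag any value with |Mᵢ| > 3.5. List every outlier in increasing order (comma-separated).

|Mᵢ| > 3.5 ⇔ |xᵢ − 95.00| > 3.5·14.00/0.6745 = 72.65.
So outliers lie outside [22.35, 167.65].
185: M = 4.34 → outlier.
224: M = 6.22 → outlier.

185, 224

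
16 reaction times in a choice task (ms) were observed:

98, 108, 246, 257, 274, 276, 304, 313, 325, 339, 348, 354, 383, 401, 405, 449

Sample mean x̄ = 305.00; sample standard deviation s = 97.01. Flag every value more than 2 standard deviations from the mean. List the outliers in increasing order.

98, 108

Cutoffs at x̄ ± 2s: 305.00 ± 2·97.01 = [110.98, 499.02].
98: z = -2.13, |z| > 2 → outlier.
108: z = -2.03, |z| > 2 → outlier.
Every other value lies within [110.98, 499.02].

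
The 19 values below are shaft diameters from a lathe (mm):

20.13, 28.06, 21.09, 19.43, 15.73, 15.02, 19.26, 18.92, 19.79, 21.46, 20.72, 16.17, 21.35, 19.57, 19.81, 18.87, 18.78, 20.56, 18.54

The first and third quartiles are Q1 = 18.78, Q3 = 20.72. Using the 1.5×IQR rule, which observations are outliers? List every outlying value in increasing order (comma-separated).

IQR = Q3 − Q1 = 20.72 − 18.78 = 1.94.
Lower fence = Q1 − 1.5·IQR = 18.78 − 2.91 = 15.87.
Upper fence = Q3 + 1.5·IQR = 20.72 + 2.91 = 23.63.
15.02 < 15.87 → outlier.
15.73 < 15.87 → outlier.
28.06 > 23.63 → outlier.
All remaining values lie within [15.87, 23.63].

15.02, 15.73, 28.06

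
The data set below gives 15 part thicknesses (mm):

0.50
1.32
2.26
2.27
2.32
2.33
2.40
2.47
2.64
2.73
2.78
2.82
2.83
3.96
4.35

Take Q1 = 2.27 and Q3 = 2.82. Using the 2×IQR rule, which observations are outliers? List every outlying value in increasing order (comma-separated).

0.50, 3.96, 4.35

IQR = Q3 − Q1 = 2.82 − 2.27 = 0.55.
Lower fence = Q1 − 2·IQR = 2.27 − 1.10 = 1.17.
Upper fence = Q3 + 2·IQR = 2.82 + 1.10 = 3.92.
0.50 < 1.17 → outlier.
3.96 > 3.92 → outlier.
4.35 > 3.92 → outlier.
All remaining values lie within [1.17, 3.92].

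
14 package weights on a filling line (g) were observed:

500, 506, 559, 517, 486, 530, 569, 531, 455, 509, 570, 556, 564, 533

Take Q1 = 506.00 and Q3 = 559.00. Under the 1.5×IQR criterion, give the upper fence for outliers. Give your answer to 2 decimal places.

IQR = Q3 − Q1 = 559.00 − 506.00 = 53.00.
Lower fence = Q1 − 1.5·IQR = 506.00 − 79.50 = 426.50.
Upper fence = Q3 + 1.5·IQR = 559.00 + 79.50 = 638.50.

638.50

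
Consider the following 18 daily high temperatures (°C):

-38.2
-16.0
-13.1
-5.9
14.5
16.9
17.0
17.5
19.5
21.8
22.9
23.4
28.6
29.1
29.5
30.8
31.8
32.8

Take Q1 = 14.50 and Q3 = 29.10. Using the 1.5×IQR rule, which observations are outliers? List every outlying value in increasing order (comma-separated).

-38.2, -16.0, -13.1

IQR = Q3 − Q1 = 29.10 − 14.50 = 14.60.
Lower fence = Q1 − 1.5·IQR = 14.50 − 21.90 = -7.40.
Upper fence = Q3 + 1.5·IQR = 29.10 + 21.90 = 51.00.
-38.2 < -7.40 → outlier.
-16.0 < -7.40 → outlier.
-13.1 < -7.40 → outlier.
All remaining values lie within [-7.40, 51.00].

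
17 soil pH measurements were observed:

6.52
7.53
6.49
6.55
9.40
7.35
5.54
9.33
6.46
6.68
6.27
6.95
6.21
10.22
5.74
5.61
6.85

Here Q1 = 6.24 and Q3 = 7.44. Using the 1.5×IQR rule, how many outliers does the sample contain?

3

IQR = 1.20; fences at 6.24 − 1.80 = 4.44 and 7.44 + 1.80 = 9.24.
Outside the cutoffs: 9.33, 9.40, 10.22.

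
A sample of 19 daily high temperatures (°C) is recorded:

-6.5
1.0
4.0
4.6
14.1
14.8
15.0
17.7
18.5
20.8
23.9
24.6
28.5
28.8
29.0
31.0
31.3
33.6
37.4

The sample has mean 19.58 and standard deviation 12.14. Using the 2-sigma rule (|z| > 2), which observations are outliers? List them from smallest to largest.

Cutoffs at x̄ ± 2s: 19.58 ± 2·12.14 = [-4.70, 43.86].
-6.5: z = -2.15, |z| > 2 → outlier.
Every other value lies within [-4.70, 43.86].

-6.5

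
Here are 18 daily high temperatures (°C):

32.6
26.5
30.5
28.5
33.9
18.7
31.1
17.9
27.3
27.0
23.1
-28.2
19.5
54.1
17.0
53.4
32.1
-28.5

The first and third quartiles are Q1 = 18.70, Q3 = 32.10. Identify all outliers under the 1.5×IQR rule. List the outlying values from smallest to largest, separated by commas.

IQR = Q3 − Q1 = 32.10 − 18.70 = 13.40.
Lower fence = Q1 − 1.5·IQR = 18.70 − 20.10 = -1.40.
Upper fence = Q3 + 1.5·IQR = 32.10 + 20.10 = 52.20.
-28.5 < -1.40 → outlier.
-28.2 < -1.40 → outlier.
53.4 > 52.20 → outlier.
54.1 > 52.20 → outlier.
All remaining values lie within [-1.40, 52.20].

-28.5, -28.2, 53.4, 54.1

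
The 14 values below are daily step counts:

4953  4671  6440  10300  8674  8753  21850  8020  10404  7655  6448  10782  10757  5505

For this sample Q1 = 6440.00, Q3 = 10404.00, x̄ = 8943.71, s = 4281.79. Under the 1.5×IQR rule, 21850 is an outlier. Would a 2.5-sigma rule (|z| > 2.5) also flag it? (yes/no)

yes

z = (21850 − 8943.71) / 4281.79 = 3.01.
|z| = 3.01 > 2.5.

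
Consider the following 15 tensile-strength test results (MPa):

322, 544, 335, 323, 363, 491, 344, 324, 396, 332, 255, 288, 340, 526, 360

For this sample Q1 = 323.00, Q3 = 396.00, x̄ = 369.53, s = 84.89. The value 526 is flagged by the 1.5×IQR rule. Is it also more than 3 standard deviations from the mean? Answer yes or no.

z = (526 − 369.53) / 84.89 = 1.84.
|z| = 1.84 ≤ 3.

no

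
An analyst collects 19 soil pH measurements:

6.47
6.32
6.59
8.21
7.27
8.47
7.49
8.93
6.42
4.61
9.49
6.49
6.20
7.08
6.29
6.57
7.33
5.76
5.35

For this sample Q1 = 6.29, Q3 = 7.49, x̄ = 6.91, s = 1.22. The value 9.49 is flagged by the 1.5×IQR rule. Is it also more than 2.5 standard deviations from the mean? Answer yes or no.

no

z = (9.49 − 6.91) / 1.22 = 2.11.
|z| = 2.11 ≤ 2.5.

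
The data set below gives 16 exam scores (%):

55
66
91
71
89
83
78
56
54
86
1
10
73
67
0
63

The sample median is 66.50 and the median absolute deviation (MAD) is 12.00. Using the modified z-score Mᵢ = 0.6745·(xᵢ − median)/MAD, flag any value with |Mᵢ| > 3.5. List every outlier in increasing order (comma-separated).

0, 1

|Mᵢ| > 3.5 ⇔ |xᵢ − 66.50| > 3.5·12.00/0.6745 = 62.27.
So outliers lie outside [4.23, 128.77].
0: M = -3.74 → outlier.
1: M = -3.68 → outlier.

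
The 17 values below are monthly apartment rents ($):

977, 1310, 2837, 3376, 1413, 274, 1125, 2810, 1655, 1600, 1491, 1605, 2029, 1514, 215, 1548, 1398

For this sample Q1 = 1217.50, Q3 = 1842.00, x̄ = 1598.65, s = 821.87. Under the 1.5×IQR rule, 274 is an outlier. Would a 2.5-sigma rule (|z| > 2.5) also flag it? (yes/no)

z = (274 − 1598.65) / 821.87 = -1.61.
|z| = 1.61 ≤ 2.5.

no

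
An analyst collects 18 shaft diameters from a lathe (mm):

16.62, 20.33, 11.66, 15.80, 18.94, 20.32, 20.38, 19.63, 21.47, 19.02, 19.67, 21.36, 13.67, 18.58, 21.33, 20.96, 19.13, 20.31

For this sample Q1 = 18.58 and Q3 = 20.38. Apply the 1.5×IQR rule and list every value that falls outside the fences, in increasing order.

IQR = Q3 − Q1 = 20.38 − 18.58 = 1.80.
Lower fence = Q1 − 1.5·IQR = 18.58 − 2.70 = 15.88.
Upper fence = Q3 + 1.5·IQR = 20.38 + 2.70 = 23.08.
11.66 < 15.88 → outlier.
13.67 < 15.88 → outlier.
15.80 < 15.88 → outlier.
All remaining values lie within [15.88, 23.08].

11.66, 13.67, 15.80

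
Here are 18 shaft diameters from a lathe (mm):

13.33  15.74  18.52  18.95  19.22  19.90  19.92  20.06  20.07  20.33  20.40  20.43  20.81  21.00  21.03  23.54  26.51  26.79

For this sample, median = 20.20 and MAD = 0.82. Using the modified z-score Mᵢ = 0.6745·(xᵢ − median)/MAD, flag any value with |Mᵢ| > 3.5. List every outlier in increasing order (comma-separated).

13.33, 15.74, 26.51, 26.79

|Mᵢ| > 3.5 ⇔ |xᵢ − 20.20| > 3.5·0.82/0.6745 = 4.26.
So outliers lie outside [15.94, 24.46].
13.33: M = -5.65 → outlier.
15.74: M = -3.67 → outlier.
26.51: M = 5.19 → outlier.
26.79: M = 5.42 → outlier.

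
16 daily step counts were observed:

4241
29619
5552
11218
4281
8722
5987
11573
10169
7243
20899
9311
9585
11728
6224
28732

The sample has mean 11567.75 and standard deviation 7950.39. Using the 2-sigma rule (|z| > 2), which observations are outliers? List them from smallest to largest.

28732, 29619

Cutoffs at x̄ ± 2s: 11567.75 ± 2·7950.39 = [-4333.03, 27468.53].
28732: z = 2.16, |z| > 2 → outlier.
29619: z = 2.27, |z| > 2 → outlier.
Every other value lies within [-4333.03, 27468.53].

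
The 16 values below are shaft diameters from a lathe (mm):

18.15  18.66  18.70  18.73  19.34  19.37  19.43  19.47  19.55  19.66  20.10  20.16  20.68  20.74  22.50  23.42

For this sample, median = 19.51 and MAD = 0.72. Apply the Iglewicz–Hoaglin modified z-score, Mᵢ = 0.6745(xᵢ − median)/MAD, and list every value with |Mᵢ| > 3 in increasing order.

23.42

|Mᵢ| > 3 ⇔ |xᵢ − 19.51| > 3·0.72/0.6745 = 3.20.
So outliers lie outside [16.31, 22.71].
23.42: M = 3.66 → outlier.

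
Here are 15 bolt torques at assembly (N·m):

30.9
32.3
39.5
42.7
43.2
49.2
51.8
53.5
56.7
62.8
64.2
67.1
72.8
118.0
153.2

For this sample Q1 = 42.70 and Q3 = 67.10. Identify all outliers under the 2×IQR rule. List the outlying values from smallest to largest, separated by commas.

118.0, 153.2

IQR = Q3 − Q1 = 67.10 − 42.70 = 24.40.
Lower fence = Q1 − 2·IQR = 42.70 − 48.80 = -6.10.
Upper fence = Q3 + 2·IQR = 67.10 + 48.80 = 115.90.
118.0 > 115.90 → outlier.
153.2 > 115.90 → outlier.
All remaining values lie within [-6.10, 115.90].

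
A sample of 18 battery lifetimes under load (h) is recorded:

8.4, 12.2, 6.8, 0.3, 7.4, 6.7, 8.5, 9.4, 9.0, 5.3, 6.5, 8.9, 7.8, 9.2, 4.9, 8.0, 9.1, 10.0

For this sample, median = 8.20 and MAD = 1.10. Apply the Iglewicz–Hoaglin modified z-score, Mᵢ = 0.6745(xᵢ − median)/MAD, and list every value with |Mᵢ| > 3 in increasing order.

0.3

|Mᵢ| > 3 ⇔ |xᵢ − 8.20| > 3·1.10/0.6745 = 4.89.
So outliers lie outside [3.31, 13.09].
0.3: M = -4.84 → outlier.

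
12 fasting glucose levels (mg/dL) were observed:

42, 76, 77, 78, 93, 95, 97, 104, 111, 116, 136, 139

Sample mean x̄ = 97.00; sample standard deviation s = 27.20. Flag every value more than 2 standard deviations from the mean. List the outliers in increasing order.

Cutoffs at x̄ ± 2s: 97.00 ± 2·27.20 = [42.60, 151.40].
42: z = -2.02, |z| > 2 → outlier.
Every other value lies within [42.60, 151.40].

42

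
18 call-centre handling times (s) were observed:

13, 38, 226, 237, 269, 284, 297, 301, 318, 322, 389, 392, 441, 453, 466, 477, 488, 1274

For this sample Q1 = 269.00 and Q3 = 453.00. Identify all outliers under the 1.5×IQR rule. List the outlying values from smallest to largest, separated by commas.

1274

IQR = Q3 − Q1 = 453.00 − 269.00 = 184.00.
Lower fence = Q1 − 1.5·IQR = 269.00 − 276.00 = -7.00.
Upper fence = Q3 + 1.5·IQR = 453.00 + 276.00 = 729.00.
1274 > 729.00 → outlier.
All remaining values lie within [-7.00, 729.00].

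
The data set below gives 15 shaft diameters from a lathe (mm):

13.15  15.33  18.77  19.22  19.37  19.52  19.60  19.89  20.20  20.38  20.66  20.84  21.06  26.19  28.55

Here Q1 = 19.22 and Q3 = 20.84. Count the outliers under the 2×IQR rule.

4

IQR = 1.62; fences at 19.22 − 3.24 = 15.98 and 20.84 + 3.24 = 24.08.
Outside the cutoffs: 13.15, 15.33, 26.19, 28.55.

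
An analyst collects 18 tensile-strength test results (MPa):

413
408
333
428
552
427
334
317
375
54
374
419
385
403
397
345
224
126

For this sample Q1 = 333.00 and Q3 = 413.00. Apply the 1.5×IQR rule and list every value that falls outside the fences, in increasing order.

IQR = Q3 − Q1 = 413.00 − 333.00 = 80.00.
Lower fence = Q1 − 1.5·IQR = 333.00 − 120.00 = 213.00.
Upper fence = Q3 + 1.5·IQR = 413.00 + 120.00 = 533.00.
54 < 213.00 → outlier.
126 < 213.00 → outlier.
552 > 533.00 → outlier.
All remaining values lie within [213.00, 533.00].

54, 126, 552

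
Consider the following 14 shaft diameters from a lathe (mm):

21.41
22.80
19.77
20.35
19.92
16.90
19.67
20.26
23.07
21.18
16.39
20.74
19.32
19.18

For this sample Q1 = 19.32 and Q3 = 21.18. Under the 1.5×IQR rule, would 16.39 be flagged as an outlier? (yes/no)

yes

IQR = Q3 − Q1 = 21.18 − 19.32 = 1.86.
Lower fence = Q1 − 1.5·IQR = 19.32 − 2.79 = 16.53.
Upper fence = Q3 + 1.5·IQR = 21.18 + 2.79 = 23.97.
16.39 lies below the lower fence.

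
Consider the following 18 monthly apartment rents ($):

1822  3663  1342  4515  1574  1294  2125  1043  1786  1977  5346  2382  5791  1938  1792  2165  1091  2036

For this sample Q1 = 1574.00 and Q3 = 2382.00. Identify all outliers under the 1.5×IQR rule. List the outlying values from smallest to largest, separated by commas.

3663, 4515, 5346, 5791

IQR = Q3 − Q1 = 2382.00 − 1574.00 = 808.00.
Lower fence = Q1 − 1.5·IQR = 1574.00 − 1212.00 = 362.00.
Upper fence = Q3 + 1.5·IQR = 2382.00 + 1212.00 = 3594.00.
3663 > 3594.00 → outlier.
4515 > 3594.00 → outlier.
5346 > 3594.00 → outlier.
5791 > 3594.00 → outlier.
All remaining values lie within [362.00, 3594.00].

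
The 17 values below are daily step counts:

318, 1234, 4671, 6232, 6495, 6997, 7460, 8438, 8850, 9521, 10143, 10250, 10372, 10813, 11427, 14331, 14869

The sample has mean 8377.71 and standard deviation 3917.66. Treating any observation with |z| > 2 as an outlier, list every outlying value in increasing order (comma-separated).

Cutoffs at x̄ ± 2s: 8377.71 ± 2·3917.66 = [542.39, 16213.03].
318: z = -2.06, |z| > 2 → outlier.
Every other value lies within [542.39, 16213.03].

318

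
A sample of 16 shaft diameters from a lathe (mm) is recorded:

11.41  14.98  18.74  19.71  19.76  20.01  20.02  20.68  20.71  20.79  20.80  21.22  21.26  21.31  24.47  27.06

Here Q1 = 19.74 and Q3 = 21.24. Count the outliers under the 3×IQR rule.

IQR = 1.50; fences at 19.74 − 4.50 = 15.24 and 21.24 + 4.50 = 25.74.
Outside the cutoffs: 11.41, 14.98, 27.06.

3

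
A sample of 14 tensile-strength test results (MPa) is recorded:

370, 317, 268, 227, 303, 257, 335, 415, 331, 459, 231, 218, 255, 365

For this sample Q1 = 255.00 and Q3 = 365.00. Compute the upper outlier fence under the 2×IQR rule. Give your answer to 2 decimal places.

IQR = Q3 − Q1 = 365.00 − 255.00 = 110.00.
Lower fence = Q1 − 2·IQR = 255.00 − 220.00 = 35.00.
Upper fence = Q3 + 2·IQR = 365.00 + 220.00 = 585.00.

585.00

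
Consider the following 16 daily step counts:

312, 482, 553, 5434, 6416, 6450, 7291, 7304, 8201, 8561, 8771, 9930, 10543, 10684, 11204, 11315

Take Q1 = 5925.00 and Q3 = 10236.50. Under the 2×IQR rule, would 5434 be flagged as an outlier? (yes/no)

IQR = Q3 − Q1 = 10236.50 − 5925.00 = 4311.50.
Lower fence = Q1 − 2·IQR = 5925.00 − 8623.00 = -2698.00.
Upper fence = Q3 + 2·IQR = 10236.50 + 8623.00 = 18859.50.
5434 lies within [-2698.00, 18859.50].

no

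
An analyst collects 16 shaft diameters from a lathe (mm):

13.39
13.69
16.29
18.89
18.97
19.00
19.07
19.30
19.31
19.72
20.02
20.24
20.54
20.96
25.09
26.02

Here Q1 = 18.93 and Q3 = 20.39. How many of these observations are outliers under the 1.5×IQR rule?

5

IQR = 1.46; fences at 18.93 − 2.19 = 16.74 and 20.39 + 2.19 = 22.58.
Outside the cutoffs: 13.39, 13.69, 16.29, 25.09, 26.02.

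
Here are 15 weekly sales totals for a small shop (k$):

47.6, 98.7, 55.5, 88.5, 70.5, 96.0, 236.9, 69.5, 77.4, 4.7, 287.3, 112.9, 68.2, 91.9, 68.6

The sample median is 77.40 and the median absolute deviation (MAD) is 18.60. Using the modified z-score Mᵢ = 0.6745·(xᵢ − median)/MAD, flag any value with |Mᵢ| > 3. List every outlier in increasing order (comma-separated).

236.9, 287.3

|Mᵢ| > 3 ⇔ |xᵢ − 77.40| > 3·18.60/0.6745 = 82.73.
So outliers lie outside [-5.33, 160.13].
236.9: M = 5.78 → outlier.
287.3: M = 7.61 → outlier.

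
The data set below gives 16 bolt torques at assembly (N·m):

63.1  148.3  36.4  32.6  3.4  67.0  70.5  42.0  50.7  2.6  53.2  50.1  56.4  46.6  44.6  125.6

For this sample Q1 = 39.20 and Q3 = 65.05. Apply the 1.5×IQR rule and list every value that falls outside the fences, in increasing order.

IQR = Q3 − Q1 = 65.05 − 39.20 = 25.85.
Lower fence = Q1 − 1.5·IQR = 39.20 − 38.775 = 0.425.
Upper fence = Q3 + 1.5·IQR = 65.05 + 38.775 = 103.825.
125.6 > 103.825 → outlier.
148.3 > 103.825 → outlier.
All remaining values lie within [0.425, 103.825].

125.6, 148.3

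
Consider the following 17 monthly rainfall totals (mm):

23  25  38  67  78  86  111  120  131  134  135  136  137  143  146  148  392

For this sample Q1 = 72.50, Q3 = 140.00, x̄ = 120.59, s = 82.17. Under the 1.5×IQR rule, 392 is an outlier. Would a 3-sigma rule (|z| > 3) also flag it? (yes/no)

z = (392 − 120.59) / 82.17 = 3.30.
|z| = 3.30 > 3.

yes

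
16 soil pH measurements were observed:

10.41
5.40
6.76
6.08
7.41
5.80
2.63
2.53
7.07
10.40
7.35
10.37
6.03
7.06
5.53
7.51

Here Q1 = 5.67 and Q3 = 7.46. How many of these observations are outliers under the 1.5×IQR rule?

IQR = 1.79; fences at 5.67 − 2.685 = 2.985 and 7.46 + 2.685 = 10.145.
Outside the cutoffs: 2.53, 2.63, 10.37, 10.40, 10.41.

5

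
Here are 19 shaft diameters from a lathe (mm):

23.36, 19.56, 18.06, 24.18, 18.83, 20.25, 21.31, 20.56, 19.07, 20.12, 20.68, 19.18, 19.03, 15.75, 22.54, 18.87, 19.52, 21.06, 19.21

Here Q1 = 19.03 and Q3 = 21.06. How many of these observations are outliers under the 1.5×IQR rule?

2

IQR = 2.03; fences at 19.03 − 3.045 = 15.985 and 21.06 + 3.045 = 24.105.
Outside the cutoffs: 15.75, 24.18.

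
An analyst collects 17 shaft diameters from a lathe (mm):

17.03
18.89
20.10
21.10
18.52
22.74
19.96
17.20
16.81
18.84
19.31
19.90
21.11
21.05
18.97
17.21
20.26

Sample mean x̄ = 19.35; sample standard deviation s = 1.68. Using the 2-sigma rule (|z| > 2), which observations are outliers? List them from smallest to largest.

Cutoffs at x̄ ± 2s: 19.35 ± 2·1.68 = [15.99, 22.71].
22.74: z = 2.02, |z| > 2 → outlier.
Every other value lies within [15.99, 22.71].

22.74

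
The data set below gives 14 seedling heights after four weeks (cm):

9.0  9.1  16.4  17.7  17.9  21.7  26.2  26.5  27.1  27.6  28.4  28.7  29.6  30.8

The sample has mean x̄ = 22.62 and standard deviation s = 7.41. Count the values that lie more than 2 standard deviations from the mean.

Cutoffs: x̄ ± 2s = [7.80, 37.44].
Every value lies within the cutoffs.

0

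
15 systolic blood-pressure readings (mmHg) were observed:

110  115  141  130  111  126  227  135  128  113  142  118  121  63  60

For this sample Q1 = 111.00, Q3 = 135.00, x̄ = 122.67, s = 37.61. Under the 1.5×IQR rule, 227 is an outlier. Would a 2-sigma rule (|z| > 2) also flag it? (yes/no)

z = (227 − 122.67) / 37.61 = 2.77.
|z| = 2.77 > 2.

yes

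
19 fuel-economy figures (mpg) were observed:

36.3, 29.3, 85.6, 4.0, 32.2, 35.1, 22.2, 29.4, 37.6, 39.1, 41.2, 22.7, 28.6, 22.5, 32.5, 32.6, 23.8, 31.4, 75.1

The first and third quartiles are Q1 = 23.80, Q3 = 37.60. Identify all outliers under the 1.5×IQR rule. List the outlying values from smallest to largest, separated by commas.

IQR = Q3 − Q1 = 37.60 − 23.80 = 13.80.
Lower fence = Q1 − 1.5·IQR = 23.80 − 20.70 = 3.10.
Upper fence = Q3 + 1.5·IQR = 37.60 + 20.70 = 58.30.
75.1 > 58.30 → outlier.
85.6 > 58.30 → outlier.
All remaining values lie within [3.10, 58.30].

75.1, 85.6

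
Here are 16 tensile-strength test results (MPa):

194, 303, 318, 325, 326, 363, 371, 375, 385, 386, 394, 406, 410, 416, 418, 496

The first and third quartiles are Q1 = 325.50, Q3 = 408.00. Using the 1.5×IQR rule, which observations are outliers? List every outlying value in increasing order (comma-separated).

IQR = Q3 − Q1 = 408.00 − 325.50 = 82.50.
Lower fence = Q1 − 1.5·IQR = 325.50 − 123.75 = 201.75.
Upper fence = Q3 + 1.5·IQR = 408.00 + 123.75 = 531.75.
194 < 201.75 → outlier.
All remaining values lie within [201.75, 531.75].

194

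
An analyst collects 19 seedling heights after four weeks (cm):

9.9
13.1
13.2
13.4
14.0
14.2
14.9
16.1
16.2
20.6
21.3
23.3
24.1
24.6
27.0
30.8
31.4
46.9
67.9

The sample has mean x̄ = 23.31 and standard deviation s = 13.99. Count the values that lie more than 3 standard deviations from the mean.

1

Cutoffs: x̄ ± 3s = [-18.66, 65.28].
Outside the cutoffs: 67.9.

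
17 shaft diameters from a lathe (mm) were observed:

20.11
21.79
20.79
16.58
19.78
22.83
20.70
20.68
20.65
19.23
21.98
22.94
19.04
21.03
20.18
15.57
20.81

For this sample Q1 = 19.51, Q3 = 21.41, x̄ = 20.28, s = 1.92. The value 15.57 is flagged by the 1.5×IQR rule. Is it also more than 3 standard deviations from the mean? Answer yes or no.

no

z = (15.57 − 20.28) / 1.92 = -2.45.
|z| = 2.45 ≤ 3.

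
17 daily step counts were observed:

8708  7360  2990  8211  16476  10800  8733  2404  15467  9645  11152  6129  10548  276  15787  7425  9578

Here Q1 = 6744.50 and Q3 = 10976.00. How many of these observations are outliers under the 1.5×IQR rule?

1

IQR = 4231.50; fences at 6744.50 − 6347.25 = 397.25 and 10976.00 + 6347.25 = 17323.25.
Outside the cutoffs: 276.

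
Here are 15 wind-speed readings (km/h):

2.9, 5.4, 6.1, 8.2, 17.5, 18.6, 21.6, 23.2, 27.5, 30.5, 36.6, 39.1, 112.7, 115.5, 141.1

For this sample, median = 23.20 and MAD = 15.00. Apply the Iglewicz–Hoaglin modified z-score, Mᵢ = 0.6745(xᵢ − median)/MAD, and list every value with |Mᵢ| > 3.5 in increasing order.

|Mᵢ| > 3.5 ⇔ |xᵢ − 23.20| > 3.5·15.00/0.6745 = 77.84.
So outliers lie outside [-54.64, 101.04].
112.7: M = 4.02 → outlier.
115.5: M = 4.15 → outlier.
141.1: M = 5.30 → outlier.

112.7, 115.5, 141.1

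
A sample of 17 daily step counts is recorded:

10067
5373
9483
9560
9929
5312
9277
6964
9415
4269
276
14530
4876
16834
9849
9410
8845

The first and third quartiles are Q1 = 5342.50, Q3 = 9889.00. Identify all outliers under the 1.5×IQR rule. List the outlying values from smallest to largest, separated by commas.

16834

IQR = Q3 − Q1 = 9889.00 − 5342.50 = 4546.50.
Lower fence = Q1 − 1.5·IQR = 5342.50 − 6819.75 = -1477.25.
Upper fence = Q3 + 1.5·IQR = 9889.00 + 6819.75 = 16708.75.
16834 > 16708.75 → outlier.
All remaining values lie within [-1477.25, 16708.75].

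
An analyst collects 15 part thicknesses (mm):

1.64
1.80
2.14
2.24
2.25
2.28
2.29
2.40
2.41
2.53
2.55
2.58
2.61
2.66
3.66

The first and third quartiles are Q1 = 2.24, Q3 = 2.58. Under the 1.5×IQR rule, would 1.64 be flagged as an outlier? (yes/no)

yes

IQR = Q3 − Q1 = 2.58 − 2.24 = 0.34.
Lower fence = Q1 − 1.5·IQR = 2.24 − 0.51 = 1.73.
Upper fence = Q3 + 1.5·IQR = 2.58 + 0.51 = 3.09.
1.64 lies below the lower fence.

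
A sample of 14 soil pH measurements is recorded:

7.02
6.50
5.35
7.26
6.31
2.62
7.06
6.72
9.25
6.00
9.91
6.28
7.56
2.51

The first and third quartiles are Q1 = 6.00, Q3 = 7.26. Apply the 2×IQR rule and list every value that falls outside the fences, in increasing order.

2.51, 2.62, 9.91

IQR = Q3 − Q1 = 7.26 − 6.00 = 1.26.
Lower fence = Q1 − 2·IQR = 6.00 − 2.52 = 3.48.
Upper fence = Q3 + 2·IQR = 7.26 + 2.52 = 9.78.
2.51 < 3.48 → outlier.
2.62 < 3.48 → outlier.
9.91 > 9.78 → outlier.
All remaining values lie within [3.48, 9.78].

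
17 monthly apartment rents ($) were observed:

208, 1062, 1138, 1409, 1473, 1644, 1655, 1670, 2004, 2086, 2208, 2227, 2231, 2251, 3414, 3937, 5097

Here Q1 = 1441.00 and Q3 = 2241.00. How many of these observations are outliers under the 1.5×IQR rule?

IQR = 800.00; fences at 1441.00 − 1200.00 = 241.00 and 2241.00 + 1200.00 = 3441.00.
Outside the cutoffs: 208, 3937, 5097.

3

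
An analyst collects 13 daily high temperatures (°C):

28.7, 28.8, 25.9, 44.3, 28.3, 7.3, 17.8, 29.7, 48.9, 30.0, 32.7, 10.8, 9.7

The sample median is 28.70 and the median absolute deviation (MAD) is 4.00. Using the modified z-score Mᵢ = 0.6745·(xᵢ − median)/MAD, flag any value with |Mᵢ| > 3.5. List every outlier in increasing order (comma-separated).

7.3

|Mᵢ| > 3.5 ⇔ |xᵢ − 28.70| > 3.5·4.00/0.6745 = 20.76.
So outliers lie outside [7.94, 49.46].
7.3: M = -3.61 → outlier.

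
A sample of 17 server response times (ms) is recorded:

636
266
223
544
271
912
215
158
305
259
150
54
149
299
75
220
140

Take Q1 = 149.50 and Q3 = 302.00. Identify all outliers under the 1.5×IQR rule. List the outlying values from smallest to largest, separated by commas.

544, 636, 912

IQR = Q3 − Q1 = 302.00 − 149.50 = 152.50.
Lower fence = Q1 − 1.5·IQR = 149.50 − 228.75 = -79.25.
Upper fence = Q3 + 1.5·IQR = 302.00 + 228.75 = 530.75.
544 > 530.75 → outlier.
636 > 530.75 → outlier.
912 > 530.75 → outlier.
All remaining values lie within [-79.25, 530.75].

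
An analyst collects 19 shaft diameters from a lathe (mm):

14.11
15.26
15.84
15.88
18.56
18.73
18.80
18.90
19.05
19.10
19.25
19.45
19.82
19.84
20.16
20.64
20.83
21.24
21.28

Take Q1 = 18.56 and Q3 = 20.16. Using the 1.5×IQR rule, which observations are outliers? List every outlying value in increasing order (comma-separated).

IQR = Q3 − Q1 = 20.16 − 18.56 = 1.60.
Lower fence = Q1 − 1.5·IQR = 18.56 − 2.40 = 16.16.
Upper fence = Q3 + 1.5·IQR = 20.16 + 2.40 = 22.56.
14.11 < 16.16 → outlier.
15.26 < 16.16 → outlier.
15.84 < 16.16 → outlier.
15.88 < 16.16 → outlier.
All remaining values lie within [16.16, 22.56].

14.11, 15.26, 15.84, 15.88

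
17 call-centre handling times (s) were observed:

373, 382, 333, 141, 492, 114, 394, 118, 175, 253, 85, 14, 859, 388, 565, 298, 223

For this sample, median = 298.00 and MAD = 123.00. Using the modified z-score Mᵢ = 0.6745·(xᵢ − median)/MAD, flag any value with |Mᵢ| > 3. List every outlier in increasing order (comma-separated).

|Mᵢ| > 3 ⇔ |xᵢ − 298.00| > 3·123.00/0.6745 = 547.07.
So outliers lie outside [-249.07, 845.07].
859: M = 3.08 → outlier.

859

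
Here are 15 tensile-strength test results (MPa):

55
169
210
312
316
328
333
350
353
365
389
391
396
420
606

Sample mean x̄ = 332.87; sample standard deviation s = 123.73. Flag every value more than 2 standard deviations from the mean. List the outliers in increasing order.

Cutoffs at x̄ ± 2s: 332.87 ± 2·123.73 = [85.41, 580.33].
55: z = -2.25, |z| > 2 → outlier.
606: z = 2.21, |z| > 2 → outlier.
Every other value lies within [85.41, 580.33].

55, 606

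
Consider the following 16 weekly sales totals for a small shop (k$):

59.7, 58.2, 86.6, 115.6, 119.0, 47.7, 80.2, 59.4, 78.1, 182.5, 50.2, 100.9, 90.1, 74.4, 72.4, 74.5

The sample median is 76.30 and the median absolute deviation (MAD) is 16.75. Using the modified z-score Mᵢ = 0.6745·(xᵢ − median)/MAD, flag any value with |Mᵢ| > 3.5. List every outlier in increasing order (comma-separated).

182.5

|Mᵢ| > 3.5 ⇔ |xᵢ − 76.30| > 3.5·16.75/0.6745 = 86.92.
So outliers lie outside [-10.62, 163.22].
182.5: M = 4.28 → outlier.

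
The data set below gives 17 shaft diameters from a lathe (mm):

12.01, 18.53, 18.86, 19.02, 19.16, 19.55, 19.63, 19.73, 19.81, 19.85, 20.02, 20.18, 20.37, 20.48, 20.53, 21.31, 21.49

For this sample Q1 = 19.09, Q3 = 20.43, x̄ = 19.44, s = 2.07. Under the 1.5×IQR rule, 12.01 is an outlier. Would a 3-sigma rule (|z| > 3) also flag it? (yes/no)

z = (12.01 − 19.44) / 2.07 = -3.59.
|z| = 3.59 > 3.

yes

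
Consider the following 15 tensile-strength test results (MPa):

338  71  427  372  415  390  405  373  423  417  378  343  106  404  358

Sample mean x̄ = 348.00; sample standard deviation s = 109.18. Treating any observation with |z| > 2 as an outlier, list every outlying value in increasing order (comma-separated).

71, 106

Cutoffs at x̄ ± 2s: 348.00 ± 2·109.18 = [129.64, 566.36].
71: z = -2.54, |z| > 2 → outlier.
106: z = -2.22, |z| > 2 → outlier.
Every other value lies within [129.64, 566.36].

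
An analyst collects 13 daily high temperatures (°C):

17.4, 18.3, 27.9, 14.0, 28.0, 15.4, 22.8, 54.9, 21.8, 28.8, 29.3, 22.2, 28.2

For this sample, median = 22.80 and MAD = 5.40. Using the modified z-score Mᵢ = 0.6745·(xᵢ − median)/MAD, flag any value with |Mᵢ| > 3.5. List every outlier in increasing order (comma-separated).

54.9

|Mᵢ| > 3.5 ⇔ |xᵢ − 22.80| > 3.5·5.40/0.6745 = 28.02.
So outliers lie outside [-5.22, 50.82].
54.9: M = 4.01 → outlier.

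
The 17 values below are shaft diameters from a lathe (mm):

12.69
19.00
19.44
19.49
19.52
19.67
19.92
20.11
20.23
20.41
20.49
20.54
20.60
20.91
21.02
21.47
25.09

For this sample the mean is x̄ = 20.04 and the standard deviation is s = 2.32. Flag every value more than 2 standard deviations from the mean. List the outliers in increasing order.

12.69, 25.09

Cutoffs at x̄ ± 2s: 20.04 ± 2·2.32 = [15.40, 24.68].
12.69: z = -3.17, |z| > 2 → outlier.
25.09: z = 2.18, |z| > 2 → outlier.
Every other value lies within [15.40, 24.68].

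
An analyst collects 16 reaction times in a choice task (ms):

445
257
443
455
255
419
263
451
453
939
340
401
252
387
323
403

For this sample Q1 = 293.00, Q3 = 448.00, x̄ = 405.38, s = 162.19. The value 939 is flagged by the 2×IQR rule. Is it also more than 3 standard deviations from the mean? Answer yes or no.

z = (939 − 405.38) / 162.19 = 3.29.
|z| = 3.29 > 3.

yes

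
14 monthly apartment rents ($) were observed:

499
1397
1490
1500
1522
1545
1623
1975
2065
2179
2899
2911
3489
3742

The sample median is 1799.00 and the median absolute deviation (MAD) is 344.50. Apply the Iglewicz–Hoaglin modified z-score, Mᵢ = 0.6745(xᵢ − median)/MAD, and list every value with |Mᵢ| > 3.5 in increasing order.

|Mᵢ| > 3.5 ⇔ |xᵢ − 1799.00| > 3.5·344.50/0.6745 = 1787.62.
So outliers lie outside [11.38, 3586.62].
3742: M = 3.80 → outlier.

3742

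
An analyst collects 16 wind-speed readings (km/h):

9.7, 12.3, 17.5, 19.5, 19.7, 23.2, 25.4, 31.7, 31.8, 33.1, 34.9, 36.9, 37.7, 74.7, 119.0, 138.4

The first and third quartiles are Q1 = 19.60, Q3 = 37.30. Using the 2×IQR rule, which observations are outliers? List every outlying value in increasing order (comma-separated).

74.7, 119.0, 138.4

IQR = Q3 − Q1 = 37.30 − 19.60 = 17.70.
Lower fence = Q1 − 2·IQR = 19.60 − 35.40 = -15.80.
Upper fence = Q3 + 2·IQR = 37.30 + 35.40 = 72.70.
74.7 > 72.70 → outlier.
119.0 > 72.70 → outlier.
138.4 > 72.70 → outlier.
All remaining values lie within [-15.80, 72.70].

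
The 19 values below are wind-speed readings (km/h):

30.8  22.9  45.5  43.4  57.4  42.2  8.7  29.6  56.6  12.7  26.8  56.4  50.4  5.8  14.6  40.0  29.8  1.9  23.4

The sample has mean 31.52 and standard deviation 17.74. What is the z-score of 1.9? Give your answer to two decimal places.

-1.67

z = (1.9 − 31.52) / 17.74 = -1.67.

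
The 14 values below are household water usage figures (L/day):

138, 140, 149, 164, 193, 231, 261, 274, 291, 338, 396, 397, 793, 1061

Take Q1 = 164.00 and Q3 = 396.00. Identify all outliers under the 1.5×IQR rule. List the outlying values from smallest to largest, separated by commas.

793, 1061

IQR = Q3 − Q1 = 396.00 − 164.00 = 232.00.
Lower fence = Q1 − 1.5·IQR = 164.00 − 348.00 = -184.00.
Upper fence = Q3 + 1.5·IQR = 396.00 + 348.00 = 744.00.
793 > 744.00 → outlier.
1061 > 744.00 → outlier.
All remaining values lie within [-184.00, 744.00].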